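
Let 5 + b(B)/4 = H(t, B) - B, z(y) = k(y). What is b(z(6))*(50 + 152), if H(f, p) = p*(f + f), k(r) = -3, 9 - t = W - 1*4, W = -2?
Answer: -74336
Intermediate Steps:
t = 15 (t = 9 - (-2 - 1*4) = 9 - (-2 - 4) = 9 - 1*(-6) = 9 + 6 = 15)
z(y) = -3
H(f, p) = 2*f*p (H(f, p) = p*(2*f) = 2*f*p)
b(B) = -20 + 116*B (b(B) = -20 + 4*(2*15*B - B) = -20 + 4*(30*B - B) = -20 + 4*(29*B) = -20 + 116*B)
b(z(6))*(50 + 152) = (-20 + 116*(-3))*(50 + 152) = (-20 - 348)*202 = -368*202 = -74336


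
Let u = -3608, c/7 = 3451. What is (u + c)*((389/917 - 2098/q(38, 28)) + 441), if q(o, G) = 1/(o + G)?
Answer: -2600894533130/917 ≈ -2.8363e+9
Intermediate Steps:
c = 24157 (c = 7*3451 = 24157)
q(o, G) = 1/(G + o)
(u + c)*((389/917 - 2098/q(38, 28)) + 441) = (-3608 + 24157)*((389/917 - 2098/(1/(28 + 38))) + 441) = 20549*((389*(1/917) - 2098/(1/66)) + 441) = 20549*((389/917 - 2098/1/66) + 441) = 20549*((389/917 - 2098*66) + 441) = 20549*((389/917 - 138468) + 441) = 20549*(-126974767/917 + 441) = 20549*(-126570370/917) = -2600894533130/917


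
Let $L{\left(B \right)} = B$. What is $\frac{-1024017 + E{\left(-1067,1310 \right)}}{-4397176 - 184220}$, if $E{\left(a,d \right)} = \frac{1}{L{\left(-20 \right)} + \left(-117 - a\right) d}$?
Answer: $\frac{1274368676159}{5701455694080} \approx 0.22352$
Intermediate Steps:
$E{\left(a,d \right)} = \frac{1}{-20 + d \left(-117 - a\right)}$ ($E{\left(a,d \right)} = \frac{1}{-20 + \left(-117 - a\right) d} = \frac{1}{-20 + d \left(-117 - a\right)}$)
$\frac{-1024017 + E{\left(-1067,1310 \right)}}{-4397176 - 184220} = \frac{-1024017 - \frac{1}{20 + 117 \cdot 1310 - 1397770}}{-4397176 - 184220} = \frac{-1024017 - \frac{1}{20 + 153270 - 1397770}}{-4581396} = \left(-1024017 - \frac{1}{-1244480}\right) \left(- \frac{1}{4581396}\right) = \left(-1024017 - - \frac{1}{1244480}\right) \left(- \frac{1}{4581396}\right) = \left(-1024017 + \frac{1}{1244480}\right) \left(- \frac{1}{4581396}\right) = \left(- \frac{1274368676159}{1244480}\right) \left(- \frac{1}{4581396}\right) = \frac{1274368676159}{5701455694080}$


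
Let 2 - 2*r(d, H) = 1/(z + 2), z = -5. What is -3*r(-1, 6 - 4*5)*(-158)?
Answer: 553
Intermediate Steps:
r(d, H) = 7/6 (r(d, H) = 1 - 1/(2*(-5 + 2)) = 1 - ½/(-3) = 1 - ½*(-⅓) = 1 + ⅙ = 7/6)
-3*r(-1, 6 - 4*5)*(-158) = -3*7/6*(-158) = -7/2*(-158) = 553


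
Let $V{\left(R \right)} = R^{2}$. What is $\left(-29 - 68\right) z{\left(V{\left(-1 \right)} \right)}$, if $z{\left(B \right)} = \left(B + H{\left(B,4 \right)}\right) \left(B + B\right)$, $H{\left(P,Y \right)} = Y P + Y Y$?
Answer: $-4074$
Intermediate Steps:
$H{\left(P,Y \right)} = Y^{2} + P Y$ ($H{\left(P,Y \right)} = P Y + Y^{2} = Y^{2} + P Y$)
$z{\left(B \right)} = 2 B \left(16 + 5 B\right)$ ($z{\left(B \right)} = \left(B + 4 \left(B + 4\right)\right) \left(B + B\right) = \left(B + 4 \left(4 + B\right)\right) 2 B = \left(B + \left(16 + 4 B\right)\right) 2 B = \left(16 + 5 B\right) 2 B = 2 B \left(16 + 5 B\right)$)
$\left(-29 - 68\right) z{\left(V{\left(-1 \right)} \right)} = \left(-29 - 68\right) 2 \left(-1\right)^{2} \left(16 + 5 \left(-1\right)^{2}\right) = - 97 \cdot 2 \cdot 1 \left(16 + 5 \cdot 1\right) = - 97 \cdot 2 \cdot 1 \left(16 + 5\right) = - 97 \cdot 2 \cdot 1 \cdot 21 = \left(-97\right) 42 = -4074$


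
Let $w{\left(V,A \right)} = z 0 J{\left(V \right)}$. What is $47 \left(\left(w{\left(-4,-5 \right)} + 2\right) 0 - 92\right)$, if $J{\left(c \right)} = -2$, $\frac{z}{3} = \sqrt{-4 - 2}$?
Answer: $-4324$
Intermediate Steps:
$z = 3 i \sqrt{6}$ ($z = 3 \sqrt{-4 - 2} = 3 \sqrt{-6} = 3 i \sqrt{6} \approx 7.3485 i$)
$w{\left(V,A \right)} = 0$ ($w{\left(V,A \right)} = 3 i \sqrt{6} \cdot 0 \left(-2\right) = 0 \left(-2\right) = 0$)
$47 \left(\left(w{\left(-4,-5 \right)} + 2\right) 0 - 92\right) = 47 \left(\left(0 + 2\right) 0 - 92\right) = 47 \left(2 \cdot 0 - 92\right) = 47 \left(0 - 92\right) = 47 \left(-92\right) = -4324$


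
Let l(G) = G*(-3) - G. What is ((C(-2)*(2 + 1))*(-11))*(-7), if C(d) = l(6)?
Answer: -5544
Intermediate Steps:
l(G) = -4*G (l(G) = -3*G - G = -4*G)
C(d) = -24 (C(d) = -4*6 = -24)
((C(-2)*(2 + 1))*(-11))*(-7) = (-24*(2 + 1)*(-11))*(-7) = (-24*3*(-11))*(-7) = -72*(-11)*(-7) = 792*(-7) = -5544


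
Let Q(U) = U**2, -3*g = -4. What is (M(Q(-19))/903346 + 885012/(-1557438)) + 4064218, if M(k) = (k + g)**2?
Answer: 504526729885274765/124138710666 ≈ 4.0642e+6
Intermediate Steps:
g = 4/3 (g = -1/3*(-4) = 4/3 ≈ 1.3333)
M(k) = (4/3 + k)**2 (M(k) = (k + 4/3)**2 = (4/3 + k)**2)
(M(Q(-19))/903346 + 885012/(-1557438)) + 4064218 = (((4 + 3*(-19)**2)**2/9)/903346 + 885012/(-1557438)) + 4064218 = (((4 + 3*361)**2/9)*(1/903346) + 885012*(-1/1557438)) + 4064218 = (((4 + 1083)**2/9)*(1/903346) - 147502/259573) + 4064218 = (((1/9)*1087**2)*(1/903346) - 147502/259573) + 4064218 = (((1/9)*1181569)*(1/903346) - 147502/259573) + 4064218 = ((1181569/9)*(1/903346) - 147502/259573) + 4064218 = (1181569/8130114 - 147502/259573) + 4064218 = -52500274423/124138710666 + 4064218 = 504526729885274765/124138710666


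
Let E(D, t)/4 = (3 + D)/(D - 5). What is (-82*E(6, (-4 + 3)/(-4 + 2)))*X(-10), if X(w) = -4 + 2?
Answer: 5904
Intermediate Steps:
E(D, t) = 4*(3 + D)/(-5 + D) (E(D, t) = 4*((3 + D)/(D - 5)) = 4*((3 + D)/(-5 + D)) = 4*(3 + D)/(-5 + D))
X(w) = -2
(-82*E(6, (-4 + 3)/(-4 + 2)))*X(-10) = -328*(3 + 6)/(-5 + 6)*(-2) = -328*9/1*(-2) = -328*9*(-2) = -82*36*(-2) = -2952*(-2) = 5904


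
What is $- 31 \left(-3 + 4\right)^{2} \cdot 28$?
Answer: $-868$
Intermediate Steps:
$- 31 \left(-3 + 4\right)^{2} \cdot 28 = - 31 \cdot 1^{2} \cdot 28 = \left(-31\right) 1 \cdot 28 = \left(-31\right) 28 = -868$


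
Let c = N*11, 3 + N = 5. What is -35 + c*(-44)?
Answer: -1003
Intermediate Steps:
N = 2 (N = -3 + 5 = 2)
c = 22 (c = 2*11 = 22)
-35 + c*(-44) = -35 + 22*(-44) = -35 - 968 = -1003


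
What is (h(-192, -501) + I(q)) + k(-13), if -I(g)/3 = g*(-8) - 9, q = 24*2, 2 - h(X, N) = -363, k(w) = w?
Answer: 1531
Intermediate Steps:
h(X, N) = 365 (h(X, N) = 2 - 1*(-363) = 2 + 363 = 365)
q = 48
I(g) = 27 + 24*g (I(g) = -3*(g*(-8) - 9) = -3*(-8*g - 9) = -3*(-9 - 8*g) = 27 + 24*g)
(h(-192, -501) + I(q)) + k(-13) = (365 + (27 + 24*48)) - 13 = (365 + (27 + 1152)) - 13 = (365 + 1179) - 13 = 1544 - 13 = 1531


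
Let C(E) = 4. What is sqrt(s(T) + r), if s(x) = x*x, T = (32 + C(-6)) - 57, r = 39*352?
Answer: sqrt(14169) ≈ 119.03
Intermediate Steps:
r = 13728
T = -21 (T = (32 + 4) - 57 = 36 - 57 = -21)
s(x) = x**2
sqrt(s(T) + r) = sqrt((-21)**2 + 13728) = sqrt(441 + 13728) = sqrt(14169)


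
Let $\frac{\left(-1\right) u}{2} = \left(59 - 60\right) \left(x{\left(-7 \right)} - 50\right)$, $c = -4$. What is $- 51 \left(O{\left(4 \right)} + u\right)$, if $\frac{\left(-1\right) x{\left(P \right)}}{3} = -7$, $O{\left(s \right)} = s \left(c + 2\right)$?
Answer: $3366$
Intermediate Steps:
$O{\left(s \right)} = - 2 s$ ($O{\left(s \right)} = s \left(-4 + 2\right) = s \left(-2\right) = - 2 s$)
$x{\left(P \right)} = 21$ ($x{\left(P \right)} = \left(-3\right) \left(-7\right) = 21$)
$u = -58$ ($u = - 2 \left(59 - 60\right) \left(21 - 50\right) = - 2 \left(\left(-1\right) \left(-29\right)\right) = \left(-2\right) 29 = -58$)
$- 51 \left(O{\left(4 \right)} + u\right) = - 51 \left(\left(-2\right) 4 - 58\right) = - 51 \left(-8 - 58\right) = \left(-51\right) \left(-66\right) = 3366$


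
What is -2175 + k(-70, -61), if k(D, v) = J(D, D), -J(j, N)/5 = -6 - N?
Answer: -2495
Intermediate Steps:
J(j, N) = 30 + 5*N (J(j, N) = -5*(-6 - N) = 30 + 5*N)
k(D, v) = 30 + 5*D
-2175 + k(-70, -61) = -2175 + (30 + 5*(-70)) = -2175 + (30 - 350) = -2175 - 320 = -2495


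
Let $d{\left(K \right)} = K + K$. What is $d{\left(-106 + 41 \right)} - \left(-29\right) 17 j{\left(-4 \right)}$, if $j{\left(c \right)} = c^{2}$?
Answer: $7758$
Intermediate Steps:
$d{\left(K \right)} = 2 K$
$d{\left(-106 + 41 \right)} - \left(-29\right) 17 j{\left(-4 \right)} = 2 \left(-106 + 41\right) - \left(-29\right) 17 \left(-4\right)^{2} = 2 \left(-65\right) - \left(-493\right) 16 = -130 - -7888 = -130 + 7888 = 7758$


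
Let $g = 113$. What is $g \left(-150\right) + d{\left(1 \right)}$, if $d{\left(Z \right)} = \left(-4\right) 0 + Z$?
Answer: $-16949$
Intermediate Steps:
$d{\left(Z \right)} = Z$ ($d{\left(Z \right)} = 0 + Z = Z$)
$g \left(-150\right) + d{\left(1 \right)} = 113 \left(-150\right) + 1 = -16950 + 1 = -16949$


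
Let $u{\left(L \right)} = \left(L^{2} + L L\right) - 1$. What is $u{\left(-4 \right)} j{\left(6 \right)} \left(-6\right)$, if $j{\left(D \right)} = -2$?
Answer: $372$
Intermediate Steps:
$u{\left(L \right)} = -1 + 2 L^{2}$ ($u{\left(L \right)} = \left(L^{2} + L^{2}\right) - 1 = 2 L^{2} - 1 = -1 + 2 L^{2}$)
$u{\left(-4 \right)} j{\left(6 \right)} \left(-6\right) = \left(-1 + 2 \left(-4\right)^{2}\right) \left(-2\right) \left(-6\right) = \left(-1 + 2 \cdot 16\right) \left(-2\right) \left(-6\right) = \left(-1 + 32\right) \left(-2\right) \left(-6\right) = 31 \left(-2\right) \left(-6\right) = \left(-62\right) \left(-6\right) = 372$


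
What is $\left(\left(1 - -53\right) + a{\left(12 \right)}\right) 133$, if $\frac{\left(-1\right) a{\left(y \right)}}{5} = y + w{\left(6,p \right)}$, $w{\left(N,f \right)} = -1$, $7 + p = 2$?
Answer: $-133$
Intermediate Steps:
$p = -5$ ($p = -7 + 2 = -5$)
$a{\left(y \right)} = 5 - 5 y$ ($a{\left(y \right)} = - 5 \left(y - 1\right) = - 5 \left(-1 + y\right) = 5 - 5 y$)
$\left(\left(1 - -53\right) + a{\left(12 \right)}\right) 133 = \left(\left(1 - -53\right) + \left(5 - 60\right)\right) 133 = \left(\left(1 + 53\right) + \left(5 - 60\right)\right) 133 = \left(54 - 55\right) 133 = \left(-1\right) 133 = -133$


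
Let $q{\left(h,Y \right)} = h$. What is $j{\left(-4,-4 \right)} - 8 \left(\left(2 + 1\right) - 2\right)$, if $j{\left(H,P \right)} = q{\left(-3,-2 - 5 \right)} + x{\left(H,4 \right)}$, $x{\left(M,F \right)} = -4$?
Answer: $-15$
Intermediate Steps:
$j{\left(H,P \right)} = -7$ ($j{\left(H,P \right)} = -3 - 4 = -7$)
$j{\left(-4,-4 \right)} - 8 \left(\left(2 + 1\right) - 2\right) = -7 - 8 \left(\left(2 + 1\right) - 2\right) = -7 - 8 \left(3 - 2\right) = -7 - 8 = -15$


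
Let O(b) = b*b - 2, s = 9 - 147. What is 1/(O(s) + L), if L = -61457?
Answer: -1/42415 ≈ -2.3577e-5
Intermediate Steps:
s = -138
O(b) = -2 + b**2 (O(b) = b**2 - 2 = -2 + b**2)
1/(O(s) + L) = 1/((-2 + (-138)**2) - 61457) = 1/((-2 + 19044) - 61457) = 1/(19042 - 61457) = 1/(-42415) = -1/42415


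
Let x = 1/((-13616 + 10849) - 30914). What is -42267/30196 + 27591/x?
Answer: -28060915496583/30196 ≈ -9.2929e+8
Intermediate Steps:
x = -1/33681 (x = 1/(-2767 - 30914) = 1/(-33681) = -1/33681 ≈ -2.9690e-5)
-42267/30196 + 27591/x = -42267/30196 + 27591/(-1/33681) = -42267*1/30196 + 27591*(-33681) = -42267/30196 - 929292471 = -28060915496583/30196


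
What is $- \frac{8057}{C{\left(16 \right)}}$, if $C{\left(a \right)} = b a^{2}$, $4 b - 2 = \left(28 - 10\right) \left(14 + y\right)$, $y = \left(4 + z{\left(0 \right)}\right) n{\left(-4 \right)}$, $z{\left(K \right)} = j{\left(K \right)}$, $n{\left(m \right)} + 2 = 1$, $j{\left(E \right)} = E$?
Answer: $- \frac{1151}{1664} \approx -0.69171$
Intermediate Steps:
$n{\left(m \right)} = -1$ ($n{\left(m \right)} = -2 + 1 = -1$)
$z{\left(K \right)} = K$
$y = -4$ ($y = \left(4 + 0\right) \left(-1\right) = 4 \left(-1\right) = -4$)
$b = \frac{91}{2}$ ($b = \frac{1}{2} + \frac{\left(28 - 10\right) \left(14 - 4\right)}{4} = \frac{1}{2} + \frac{18 \cdot 10}{4} = \frac{1}{2} + \frac{1}{4} \cdot 180 = \frac{1}{2} + 45 = \frac{91}{2} \approx 45.5$)
$C{\left(a \right)} = \frac{91 a^{2}}{2}$
$- \frac{8057}{C{\left(16 \right)}} = - \frac{8057}{\frac{91}{2} \cdot 16^{2}} = - \frac{8057}{\frac{91}{2} \cdot 256} = - \frac{8057}{11648} = \left(-8057\right) \frac{1}{11648} = - \frac{1151}{1664}$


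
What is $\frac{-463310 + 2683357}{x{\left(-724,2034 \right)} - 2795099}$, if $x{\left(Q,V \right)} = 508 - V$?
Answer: $- \frac{2220047}{2796625} \approx -0.79383$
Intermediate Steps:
$\frac{-463310 + 2683357}{x{\left(-724,2034 \right)} - 2795099} = \frac{-463310 + 2683357}{\left(508 - 2034\right) - 2795099} = \frac{2220047}{\left(508 - 2034\right) - 2795099} = \frac{2220047}{-1526 - 2795099} = \frac{2220047}{-2796625} = 2220047 \left(- \frac{1}{2796625}\right) = - \frac{2220047}{2796625}$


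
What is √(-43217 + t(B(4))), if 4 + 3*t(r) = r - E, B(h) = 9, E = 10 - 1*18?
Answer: I*√388914/3 ≈ 207.88*I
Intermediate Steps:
E = -8 (E = 10 - 18 = -8)
t(r) = 4/3 + r/3 (t(r) = -4/3 + (r - 1*(-8))/3 = -4/3 + (r + 8)/3 = -4/3 + (8 + r)/3 = -4/3 + (8/3 + r/3) = 4/3 + r/3)
√(-43217 + t(B(4))) = √(-43217 + (4/3 + (⅓)*9)) = √(-43217 + (4/3 + 3)) = √(-43217 + 13/3) = √(-129638/3) = I*√388914/3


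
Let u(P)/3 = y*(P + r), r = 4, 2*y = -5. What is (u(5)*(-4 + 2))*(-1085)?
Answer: -146475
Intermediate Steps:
y = -5/2 (y = (½)*(-5) = -5/2 ≈ -2.5000)
u(P) = -30 - 15*P/2 (u(P) = 3*(-5*(P + 4)/2) = 3*(-5*(4 + P)/2) = 3*(-10 - 5*P/2) = -30 - 15*P/2)
(u(5)*(-4 + 2))*(-1085) = ((-30 - 15/2*5)*(-4 + 2))*(-1085) = ((-30 - 75/2)*(-2))*(-1085) = -135/2*(-2)*(-1085) = 135*(-1085) = -146475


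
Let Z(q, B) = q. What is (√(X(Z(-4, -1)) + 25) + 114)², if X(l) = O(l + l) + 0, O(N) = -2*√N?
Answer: (114 + √(25 - 4*I*√2))² ≈ 14168.0 - 133.8*I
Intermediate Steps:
X(l) = -2*√2*√l (X(l) = -2*√(l + l) + 0 = -2*√2*√l + 0 = -2*√2*√l)
(√(X(Z(-4, -1)) + 25) + 114)² = (√(-2*√2*√(-4) + 25) + 114)² = (√(-2*√2*2*I + 25) + 114)² = (√(-4*I*√2 + 25) + 114)² = (√(25 - 4*I*√2) + 114)² = (114 + √(25 - 4*I*√2))²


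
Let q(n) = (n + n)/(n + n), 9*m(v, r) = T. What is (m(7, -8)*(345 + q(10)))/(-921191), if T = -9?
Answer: 346/921191 ≈ 0.00037560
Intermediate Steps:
m(v, r) = -1 (m(v, r) = (1/9)*(-9) = -1)
q(n) = 1 (q(n) = (2*n)/((2*n)) = (2*n)*(1/(2*n)) = 1)
(m(7, -8)*(345 + q(10)))/(-921191) = -(345 + 1)/(-921191) = -1*346*(-1/921191) = -346*(-1/921191) = 346/921191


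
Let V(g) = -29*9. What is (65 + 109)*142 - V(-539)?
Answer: 24969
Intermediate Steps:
V(g) = -261
(65 + 109)*142 - V(-539) = (65 + 109)*142 - 1*(-261) = 174*142 + 261 = 24708 + 261 = 24969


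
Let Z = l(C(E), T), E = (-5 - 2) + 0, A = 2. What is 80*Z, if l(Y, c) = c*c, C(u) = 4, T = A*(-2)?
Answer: 1280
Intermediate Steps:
T = -4 (T = 2*(-2) = -4)
E = -7 (E = -7 + 0 = -7)
l(Y, c) = c**2
Z = 16 (Z = (-4)**2 = 16)
80*Z = 80*16 = 1280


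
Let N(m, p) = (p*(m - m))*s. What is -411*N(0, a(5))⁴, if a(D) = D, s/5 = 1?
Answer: 0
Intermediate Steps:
s = 5 (s = 5*1 = 5)
N(m, p) = 0 (N(m, p) = (p*(m - m))*5 = (p*0)*5 = 0*5 = 0)
-411*N(0, a(5))⁴ = -411*0⁴ = -411*0 = 0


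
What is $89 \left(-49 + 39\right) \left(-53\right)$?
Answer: $47170$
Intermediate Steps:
$89 \left(-49 + 39\right) \left(-53\right) = 89 \left(-10\right) \left(-53\right) = \left(-890\right) \left(-53\right) = 47170$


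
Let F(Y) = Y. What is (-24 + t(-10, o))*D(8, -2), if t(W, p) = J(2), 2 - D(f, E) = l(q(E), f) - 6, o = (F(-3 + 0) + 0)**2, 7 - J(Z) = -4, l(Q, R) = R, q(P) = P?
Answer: 0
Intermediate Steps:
J(Z) = 11 (J(Z) = 7 - 1*(-4) = 7 + 4 = 11)
o = 9 (o = ((-3 + 0) + 0)**2 = (-3 + 0)**2 = (-3)**2 = 9)
D(f, E) = 8 - f (D(f, E) = 2 - (f - 6) = 2 - (-6 + f) = 2 + (6 - f) = 8 - f)
t(W, p) = 11
(-24 + t(-10, o))*D(8, -2) = (-24 + 11)*(8 - 1*8) = -13*(8 - 8) = -13*0 = 0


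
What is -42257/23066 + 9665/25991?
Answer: -875368797/599508406 ≈ -1.4601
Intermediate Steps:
-42257/23066 + 9665/25991 = -875368797/599508406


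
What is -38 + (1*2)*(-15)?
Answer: -68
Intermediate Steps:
-38 + (1*2)*(-15) = -38 + 2*(-15) = -38 - 30 = -68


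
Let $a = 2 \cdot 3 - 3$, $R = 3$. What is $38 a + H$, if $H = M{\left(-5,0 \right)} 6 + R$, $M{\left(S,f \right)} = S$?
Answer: $87$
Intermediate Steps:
$H = -27$ ($H = \left(-5\right) 6 + 3 = -30 + 3 = -27$)
$a = 3$ ($a = 6 - 3 = 3$)
$38 a + H = 38 \cdot 3 - 27 = 114 - 27 = 87$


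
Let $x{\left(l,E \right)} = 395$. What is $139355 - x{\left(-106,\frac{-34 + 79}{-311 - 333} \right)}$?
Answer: $138960$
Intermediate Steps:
$139355 - x{\left(-106,\frac{-34 + 79}{-311 - 333} \right)} = 139355 - 395 = 138960$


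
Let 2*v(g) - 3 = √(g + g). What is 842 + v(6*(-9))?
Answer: 1687/2 + 3*I*√3 ≈ 843.5 + 5.1962*I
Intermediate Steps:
v(g) = 3/2 + √2*√g/2 (v(g) = 3/2 + √(g + g)/2 = 3/2 + √(2*g)/2 = 3/2 + (√2*√g)/2 = 3/2 + √2*√g/2)
842 + v(6*(-9)) = 842 + (3/2 + √2*√(6*(-9))/2) = 842 + (3/2 + √2*√(-54)/2) = 842 + (3/2 + √2*(3*I*√6)/2) = 842 + (3/2 + 3*I*√3) = 1687/2 + 3*I*√3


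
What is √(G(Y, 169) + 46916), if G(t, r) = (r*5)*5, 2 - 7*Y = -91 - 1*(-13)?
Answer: √51141 ≈ 226.14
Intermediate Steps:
Y = 80/7 (Y = 2/7 - (-91 - 1*(-13))/7 = 2/7 - (-91 + 13)/7 = 2/7 - ⅐*(-78) = 2/7 + 78/7 = 80/7 ≈ 11.429)
G(t, r) = 25*r (G(t, r) = (5*r)*5 = 25*r)
√(G(Y, 169) + 46916) = √(25*169 + 46916) = √(4225 + 46916) = √51141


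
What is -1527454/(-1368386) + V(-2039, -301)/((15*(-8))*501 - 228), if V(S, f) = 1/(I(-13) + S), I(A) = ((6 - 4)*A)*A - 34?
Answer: 79965104472253/71637593349540 ≈ 1.1162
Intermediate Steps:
I(A) = -34 + 2*A² (I(A) = (2*A)*A - 34 = 2*A² - 34 = -34 + 2*A²)
V(S, f) = 1/(304 + S) (V(S, f) = 1/((-34 + 2*(-13)²) + S) = 1/((-34 + 2*169) + S) = 1/((-34 + 338) + S) = 1/(304 + S))
-1527454/(-1368386) + V(-2039, -301)/((15*(-8))*501 - 228) = -1527454/(-1368386) + 1/((304 - 2039)*((15*(-8))*501 - 228)) = -1527454*(-1/1368386) + 1/((-1735)*(-120*501 - 228)) = 763727/684193 - 1/(1735*(-60120 - 228)) = 763727/684193 - 1/1735/(-60348) = 763727/684193 - 1/1735*(-1/60348) = 763727/684193 + 1/104703780 = 79965104472253/71637593349540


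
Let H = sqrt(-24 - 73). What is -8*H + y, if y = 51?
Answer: 51 - 8*I*sqrt(97) ≈ 51.0 - 78.791*I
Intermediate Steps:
H = I*sqrt(97) (H = sqrt(-97) = I*sqrt(97) ≈ 9.8489*I)
-8*H + y = -8*I*sqrt(97) + 51 = 51 - 8*I*sqrt(97)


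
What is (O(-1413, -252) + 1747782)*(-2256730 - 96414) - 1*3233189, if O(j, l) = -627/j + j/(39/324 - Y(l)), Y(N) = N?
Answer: -52745744287274544911/12824859 ≈ -4.1128e+12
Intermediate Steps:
O(j, l) = -627/j + j/(13/108 - l) (O(j, l) = -627/j + j/(39/324 - l) = -627/j + j/(39*(1/324) - l) = -627/j + j/(13/108 - l))
(O(-1413, -252) + 1747782)*(-2256730 - 96414) - 1*3233189 = (3*(2717 - 22572*(-252) - 36*(-1413)²)/(-1413*(-13 + 108*(-252))) + 1747782)*(-2256730 - 96414) - 1*3233189 = (3*(-1/1413)*(2717 + 5688144 - 36*1996569)/(-13 - 27216) + 1747782)*(-2353144) - 3233189 = (3*(-1/1413)*(2717 + 5688144 - 71876484)/(-27229) + 1747782)*(-2353144) - 3233189 = (3*(-1/1413)*(-1/27229)*(-66185623) + 1747782)*(-2353144) - 3233189 = (-66185623/12824859 + 1747782)*(-2353144) - 3233189 = (22414991527115/12824859)*(-2353144) - 3233189 = -52745702822081499560/12824859 - 3233189 = -52745744287274544911/12824859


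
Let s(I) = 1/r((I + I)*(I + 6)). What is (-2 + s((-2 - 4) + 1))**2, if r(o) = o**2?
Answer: 39601/10000 ≈ 3.9601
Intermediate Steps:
s(I) = 1/(4*I**2*(6 + I)**2) (s(I) = 1/(((I + I)*(I + 6))**2) = 1/(((2*I)*(6 + I))**2) = 1/((2*I*(6 + I))**2) = 1/(4*I**2*(6 + I)**2))
(-2 + s((-2 - 4) + 1))**2 = (-2 + 1/(4*((-2 - 4) + 1)**2*(6 + ((-2 - 4) + 1))**2))**2 = (-2 + 1/(4*(-6 + 1)**2*(6 + (-6 + 1))**2))**2 = (-2 + (1/4)/((-5)**2*(6 - 5)**2))**2 = (-2 + (1/4)*(1/25)/1**2)**2 = (-2 + (1/4)*(1/25)*1)**2 = (-2 + 1/100)**2 = (-199/100)**2 = 39601/10000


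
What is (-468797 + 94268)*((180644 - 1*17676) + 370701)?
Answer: -199874516901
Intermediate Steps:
(-468797 + 94268)*((180644 - 1*17676) + 370701) = -374529*((180644 - 17676) + 370701) = -374529*(162968 + 370701) = -374529*533669 = -199874516901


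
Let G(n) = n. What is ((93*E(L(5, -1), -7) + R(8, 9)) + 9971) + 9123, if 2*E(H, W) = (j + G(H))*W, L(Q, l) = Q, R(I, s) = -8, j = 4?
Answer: 32313/2 ≈ 16157.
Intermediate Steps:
E(H, W) = W*(4 + H)/2 (E(H, W) = ((4 + H)*W)/2 = (W*(4 + H))/2 = W*(4 + H)/2)
((93*E(L(5, -1), -7) + R(8, 9)) + 9971) + 9123 = ((93*((½)*(-7)*(4 + 5)) - 8) + 9971) + 9123 = ((93*((½)*(-7)*9) - 8) + 9971) + 9123 = ((93*(-63/2) - 8) + 9971) + 9123 = ((-5859/2 - 8) + 9971) + 9123 = (-5875/2 + 9971) + 9123 = 14067/2 + 9123 = 32313/2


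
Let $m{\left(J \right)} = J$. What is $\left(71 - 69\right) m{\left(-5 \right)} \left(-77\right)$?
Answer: $770$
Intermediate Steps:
$\left(71 - 69\right) m{\left(-5 \right)} \left(-77\right) = \left(71 - 69\right) \left(-5\right) \left(-77\right) = 2 \left(-5\right) \left(-77\right) = \left(-10\right) \left(-77\right) = 770$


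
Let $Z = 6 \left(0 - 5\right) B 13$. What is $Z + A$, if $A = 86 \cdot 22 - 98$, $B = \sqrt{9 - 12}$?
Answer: $1794 - 390 i \sqrt{3} \approx 1794.0 - 675.5 i$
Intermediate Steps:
$B = i \sqrt{3}$ ($B = \sqrt{-3} = i \sqrt{3} \approx 1.732 i$)
$A = 1794$ ($A = 1892 - 98 = 1794$)
$Z = - 390 i \sqrt{3}$ ($Z = 6 \left(0 - 5\right) i \sqrt{3} \cdot 13 = 6 \left(-5\right) i \sqrt{3} \cdot 13 = - 30 i \sqrt{3} \cdot 13 = - 390 i \sqrt{3} \approx - 675.5 i$)
$Z + A = - 390 i \sqrt{3} + 1794 = 1794 - 390 i \sqrt{3}$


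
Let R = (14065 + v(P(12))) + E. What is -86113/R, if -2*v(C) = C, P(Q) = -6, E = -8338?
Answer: -86113/5730 ≈ -15.028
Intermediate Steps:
v(C) = -C/2
R = 5730 (R = (14065 - ½*(-6)) - 8338 = (14065 + 3) - 8338 = 14068 - 8338 = 5730)
-86113/R = -86113/5730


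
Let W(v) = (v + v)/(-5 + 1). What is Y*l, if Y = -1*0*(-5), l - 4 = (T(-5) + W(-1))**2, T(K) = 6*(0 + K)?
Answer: 0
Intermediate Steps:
T(K) = 6*K
W(v) = -v/2 (W(v) = (2*v)/(-4) = (2*v)*(-1/4) = -v/2)
l = 3497/4 (l = 4 + (6*(-5) - 1/2*(-1))**2 = 4 + (-30 + 1/2)**2 = 4 + (-59/2)**2 = 4 + 3481/4 = 3497/4 ≈ 874.25)
Y = 0 (Y = 0*(-5) = 0)
Y*l = 0*(3497/4) = 0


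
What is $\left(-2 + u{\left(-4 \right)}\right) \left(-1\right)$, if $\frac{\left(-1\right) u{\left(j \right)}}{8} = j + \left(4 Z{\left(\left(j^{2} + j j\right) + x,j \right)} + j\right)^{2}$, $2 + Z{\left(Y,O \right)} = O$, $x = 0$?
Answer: $6242$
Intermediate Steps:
$Z{\left(Y,O \right)} = -2 + O$
$u{\left(j \right)} = - 8 j - 8 \left(-8 + 5 j\right)^{2}$ ($u{\left(j \right)} = - 8 \left(j + \left(4 \left(-2 + j\right) + j\right)^{2}\right) = - 8 \left(j + \left(\left(-8 + 4 j\right) + j\right)^{2}\right) = - 8 \left(j + \left(-8 + 5 j\right)^{2}\right) = - 8 j - 8 \left(-8 + 5 j\right)^{2}$)
$\left(-2 + u{\left(-4 \right)}\right) \left(-1\right) = \left(-2 - \left(3040 + 3200\right)\right) \left(-1\right) = \left(-2 - 6240\right) \left(-1\right) = \left(-6242\right) \left(-1\right) = 6242$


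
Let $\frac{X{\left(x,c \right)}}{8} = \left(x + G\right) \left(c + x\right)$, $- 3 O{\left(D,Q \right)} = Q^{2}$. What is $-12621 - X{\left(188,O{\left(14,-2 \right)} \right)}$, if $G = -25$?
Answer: $- \frac{768103}{3} \approx -2.5603 \cdot 10^{5}$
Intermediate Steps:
$O{\left(D,Q \right)} = - \frac{Q^{2}}{3}$
$X{\left(x,c \right)} = 8 \left(-25 + x\right) \left(c + x\right)$ ($X{\left(x,c \right)} = 8 \left(x - 25\right) \left(c + x\right) = 8 \left(-25 + x\right) \left(c + x\right)$)
$-12621 - X{\left(188,O{\left(14,-2 \right)} \right)} = -12621 - \left(- 200 \left(- \frac{\left(-2\right)^{2}}{3}\right) - 37600 + 8 \cdot 188^{2} + 8 \left(- \frac{\left(-2\right)^{2}}{3}\right) 188\right) = -12621 - \left(- 200 \left(\left(- \frac{1}{3}\right) 4\right) - 37600 + 8 \cdot 35344 + 8 \left(\left(- \frac{1}{3}\right) 4\right) 188\right) = -12621 - \left(\left(-200\right) \left(- \frac{4}{3}\right) - 37600 + 282752 + 8 \left(- \frac{4}{3}\right) 188\right) = -12621 - \left(\frac{800}{3} - 37600 + 282752 - \frac{6016}{3}\right) = -12621 - \frac{730240}{3} = - \frac{768103}{3}$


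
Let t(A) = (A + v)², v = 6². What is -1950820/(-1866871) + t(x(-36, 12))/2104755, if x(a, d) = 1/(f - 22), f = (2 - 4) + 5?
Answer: 1483136206611019/1418479491849405 ≈ 1.0456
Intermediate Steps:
f = 3 (f = -2 + 5 = 3)
v = 36
x(a, d) = -1/19 (x(a, d) = 1/(3 - 22) = 1/(-19) = -1/19)
t(A) = (36 + A)² (t(A) = (A + 36)² = (36 + A)²)
-1950820/(-1866871) + t(x(-36, 12))/2104755 = -1950820/(-1866871) + (36 - 1/19)²/2104755 = -1950820*(-1/1866871) + (683/19)²*(1/2104755) = 1950820/1866871 + (466489/361)*(1/2104755) = 1950820/1866871 + 466489/759816555 = 1483136206611019/1418479491849405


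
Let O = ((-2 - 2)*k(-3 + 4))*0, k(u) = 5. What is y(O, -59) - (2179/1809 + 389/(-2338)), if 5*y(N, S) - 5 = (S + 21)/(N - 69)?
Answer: 35016647/486385830 ≈ 0.071994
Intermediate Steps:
O = 0 (O = ((-2 - 2)*5)*0 = -4*5*0 = -20*0 = 0)
y(N, S) = 1 + (21 + S)/(5*(-69 + N)) (y(N, S) = 1 + ((S + 21)/(N - 69))/5 = 1 + ((21 + S)/(-69 + N))/5 = 1 + (21 + S)/(5*(-69 + N)))
y(O, -59) - (2179/1809 + 389/(-2338)) = (-324 - 59 + 5*0)/(5*(-69 + 0)) - (2179/1809 + 389/(-2338)) = (⅕)*(-324 - 59 + 0)/(-69) - (2179*(1/1809) + 389*(-1/2338)) = (⅕)*(-1/69)*(-383) - (2179/1809 - 389/2338) = 383/345 - 1*4390801/4229442 = 383/345 - 4390801/4229442 = 35016647/486385830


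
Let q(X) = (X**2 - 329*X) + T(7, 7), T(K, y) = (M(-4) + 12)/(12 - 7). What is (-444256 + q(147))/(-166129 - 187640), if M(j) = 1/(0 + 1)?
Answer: 2355037/1768845 ≈ 1.3314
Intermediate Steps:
M(j) = 1 (M(j) = 1/1 = 1)
T(K, y) = 13/5 (T(K, y) = (1 + 12)/(12 - 7) = 13/5)
q(X) = 13/5 + X**2 - 329*X (q(X) = (X**2 - 329*X) + 13/5 = 13/5 + X**2 - 329*X)
(-444256 + q(147))/(-166129 - 187640) = (-444256 + (13/5 + 147**2 - 329*147))/(-166129 - 187640) = (-444256 + (13/5 + 21609 - 48363))/(-353769) = (-444256 - 133757/5)*(-1/353769) = -2355037/5*(-1/353769) = 2355037/1768845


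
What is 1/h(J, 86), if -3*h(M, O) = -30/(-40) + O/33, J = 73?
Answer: -396/443 ≈ -0.89391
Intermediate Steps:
h(M, O) = -1/4 - O/99 (h(M, O) = -(-30/(-40) + O/33)/3 = -(-30*(-1/40) + O*(1/33))/3 = -(3/4 + O/33)/3 = -1/4 - O/99)
1/h(J, 86) = 1/(-1/4 - 1/99*86) = 1/(-1/4 - 86/99) = 1/(-443/396) = -396/443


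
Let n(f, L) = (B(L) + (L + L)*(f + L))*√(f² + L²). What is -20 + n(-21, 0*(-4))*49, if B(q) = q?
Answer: -20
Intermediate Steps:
n(f, L) = √(L² + f²)*(L + 2*L*(L + f)) (n(f, L) = (L + (L + L)*(f + L))*√(f² + L²) = (L + (2*L)*(L + f))*√(L² + f²) = (L + 2*L*(L + f))*√(L² + f²) = √(L² + f²)*(L + 2*L*(L + f)))
-20 + n(-21, 0*(-4))*49 = -20 + ((0*(-4))*√((0*(-4))² + (-21)²)*(1 + 2*(0*(-4)) + 2*(-21)))*49 = -20 + (0*√(0² + 441)*(1 + 2*0 - 42))*49 = -20 + (0*√(0 + 441)*(1 + 0 - 42))*49 = -20 + (0*√441*(-41))*49 = -20 + (0*21*(-41))*49 = -20 + 0*49 = -20 + 0 = -20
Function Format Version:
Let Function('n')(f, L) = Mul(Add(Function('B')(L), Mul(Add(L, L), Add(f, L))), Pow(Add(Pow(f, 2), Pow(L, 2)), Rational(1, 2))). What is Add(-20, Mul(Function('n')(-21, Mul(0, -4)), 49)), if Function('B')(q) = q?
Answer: -20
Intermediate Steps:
Function('n')(f, L) = Mul(Pow(Add(Pow(L, 2), Pow(f, 2)), Rational(1, 2)), Add(L, Mul(2, L, Add(L, f)))) (Function('n')(f, L) = Mul(Add(L, Mul(Add(L, L), Add(f, L))), Pow(Add(Pow(f, 2), Pow(L, 2)), Rational(1, 2))) = Mul(Add(L, Mul(Mul(2, L), Add(L, f))), Pow(Add(Pow(L, 2), Pow(f, 2)), Rational(1, 2))) = Mul(Add(L, Mul(2, L, Add(L, f))), Pow(Add(Pow(L, 2), Pow(f, 2)), Rational(1, 2))) = Mul(Pow(Add(Pow(L, 2), Pow(f, 2)), Rational(1, 2)), Add(L, Mul(2, L, Add(L, f)))))
Add(-20, Mul(Function('n')(-21, Mul(0, -4)), 49)) = Add(-20, Mul(Mul(Mul(0, -4), Pow(Add(Pow(Mul(0, -4), 2), Pow(-21, 2)), Rational(1, 2)), Add(1, Mul(2, Mul(0, -4)), Mul(2, -21))), 49)) = Add(-20, Mul(Mul(0, Pow(Add(Pow(0, 2), 441), Rational(1, 2)), Add(1, Mul(2, 0), -42)), 49)) = Add(-20, Mul(Mul(0, Pow(Add(0, 441), Rational(1, 2)), Add(1, 0, -42)), 49)) = Add(-20, Mul(Mul(0, Pow(441, Rational(1, 2)), -41), 49)) = Add(-20, Mul(Mul(0, 21, -41), 49)) = Add(-20, Mul(0, 49)) = Add(-20, 0) = -20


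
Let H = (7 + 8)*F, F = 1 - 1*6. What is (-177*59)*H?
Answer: 783225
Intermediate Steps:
F = -5 (F = 1 - 6 = -5)
H = -75 (H = (7 + 8)*(-5) = 15*(-5) = -75)
(-177*59)*H = -177*59*(-75) = -10443*(-75) = 783225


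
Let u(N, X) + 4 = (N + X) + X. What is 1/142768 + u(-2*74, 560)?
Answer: 138199425/142768 ≈ 968.00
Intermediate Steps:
u(N, X) = -4 + N + 2*X (u(N, X) = -4 + ((N + X) + X) = -4 + (N + 2*X) = -4 + N + 2*X)
1/142768 + u(-2*74, 560) = 1/142768 + (-4 - 2*74 + 2*560) = 1/142768 + (-4 - 148 + 1120) = 1/142768 + 968 = 138199425/142768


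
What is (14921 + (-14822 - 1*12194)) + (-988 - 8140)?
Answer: -21223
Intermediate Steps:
(14921 + (-14822 - 1*12194)) + (-988 - 8140) = (14921 + (-14822 - 12194)) - 9128 = (14921 - 27016) - 9128 = -12095 - 9128 = -21223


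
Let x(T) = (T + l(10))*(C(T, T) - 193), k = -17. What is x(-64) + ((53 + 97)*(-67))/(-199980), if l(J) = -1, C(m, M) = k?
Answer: 90991235/6666 ≈ 13650.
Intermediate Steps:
C(m, M) = -17
x(T) = 210 - 210*T (x(T) = (T - 1)*(-17 - 193) = (-1 + T)*(-210) = 210 - 210*T)
x(-64) + ((53 + 97)*(-67))/(-199980) = (210 - 210*(-64)) + ((53 + 97)*(-67))/(-199980) = (210 + 13440) + (150*(-67))*(-1/199980) = 13650 - 10050*(-1/199980) = 13650 + 335/6666 = 90991235/6666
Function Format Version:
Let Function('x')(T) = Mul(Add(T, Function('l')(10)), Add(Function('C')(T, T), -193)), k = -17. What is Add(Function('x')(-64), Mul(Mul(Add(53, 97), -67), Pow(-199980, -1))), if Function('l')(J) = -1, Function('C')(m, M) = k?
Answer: Rational(90991235, 6666) ≈ 13650.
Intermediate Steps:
Function('C')(m, M) = -17
Function('x')(T) = Add(210, Mul(-210, T)) (Function('x')(T) = Mul(Add(T, -1), Add(-17, -193)) = Mul(Add(-1, T), -210) = Add(210, Mul(-210, T)))
Add(Function('x')(-64), Mul(Mul(Add(53, 97), -67), Pow(-199980, -1))) = Add(Add(210, Mul(-210, -64)), Mul(Mul(Add(53, 97), -67), Pow(-199980, -1))) = Add(Add(210, 13440), Mul(Mul(150, -67), Rational(-1, 199980))) = Add(13650, Mul(-10050, Rational(-1, 199980))) = Add(13650, Rational(335, 6666)) = Rational(90991235, 6666)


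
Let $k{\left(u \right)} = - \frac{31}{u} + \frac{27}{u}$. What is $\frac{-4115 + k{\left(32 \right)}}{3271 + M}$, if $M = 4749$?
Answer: $- \frac{32921}{64160} \approx -0.51311$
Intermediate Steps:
$k{\left(u \right)} = - \frac{4}{u}$
$\frac{-4115 + k{\left(32 \right)}}{3271 + M} = \frac{-4115 - \frac{4}{32}}{3271 + 4749} = \frac{-4115 - \frac{1}{8}}{8020} = \left(-4115 - \frac{1}{8}\right) \frac{1}{8020} = \left(- \frac{32921}{8}\right) \frac{1}{8020} = - \frac{32921}{64160}$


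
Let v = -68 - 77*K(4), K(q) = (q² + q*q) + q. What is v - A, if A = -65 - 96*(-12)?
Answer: -3927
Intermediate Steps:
K(q) = q + 2*q² (K(q) = (q² + q²) + q = 2*q² + q = q + 2*q²)
A = 1087 (A = -65 + 1152 = 1087)
v = -2840 (v = -68 - 308*(1 + 2*4) = -68 - 308*(1 + 8) = -68 - 308*9 = -68 - 77*36 = -68 - 2772 = -2840)
v - A = -2840 - 1*1087 = -2840 - 1087 = -3927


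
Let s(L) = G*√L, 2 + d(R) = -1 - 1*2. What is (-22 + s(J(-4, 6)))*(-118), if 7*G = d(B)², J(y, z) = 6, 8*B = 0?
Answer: 2596 - 2950*√6/7 ≈ 1563.7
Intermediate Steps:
B = 0 (B = (⅛)*0 = 0)
d(R) = -5 (d(R) = -2 + (-1 - 1*2) = -2 + (-1 - 2) = -2 - 3 = -5)
G = 25/7 (G = (⅐)*(-5)² = (⅐)*25 = 25/7 ≈ 3.5714)
s(L) = 25*√L/7
(-22 + s(J(-4, 6)))*(-118) = (-22 + 25*√6/7)*(-118) = 2596 - 2950*√6/7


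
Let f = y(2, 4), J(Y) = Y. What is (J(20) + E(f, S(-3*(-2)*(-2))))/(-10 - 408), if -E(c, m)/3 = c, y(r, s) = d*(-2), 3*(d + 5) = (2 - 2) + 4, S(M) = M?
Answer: 1/209 ≈ 0.0047847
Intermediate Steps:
d = -11/3 (d = -5 + ((2 - 2) + 4)/3 = -5 + (0 + 4)/3 = -5 + (⅓)*4 = -5 + 4/3 = -11/3 ≈ -3.6667)
y(r, s) = 22/3 (y(r, s) = -11/3*(-2) = 22/3)
f = 22/3 ≈ 7.3333
E(c, m) = -3*c
(J(20) + E(f, S(-3*(-2)*(-2))))/(-10 - 408) = (20 - 3*22/3)/(-10 - 408) = (20 - 22)/(-418) = -2*(-1/418) = 1/209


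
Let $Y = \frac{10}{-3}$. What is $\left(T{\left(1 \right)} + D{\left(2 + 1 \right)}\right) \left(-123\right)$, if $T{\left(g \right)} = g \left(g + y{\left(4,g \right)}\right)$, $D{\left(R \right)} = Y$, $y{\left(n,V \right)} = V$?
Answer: $164$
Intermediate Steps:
$Y = - \frac{10}{3}$ ($Y = 10 \left(- \frac{1}{3}\right) = - \frac{10}{3} \approx -3.3333$)
$D{\left(R \right)} = - \frac{10}{3}$
$T{\left(g \right)} = 2 g^{2}$ ($T{\left(g \right)} = g \left(g + g\right) = g 2 g = 2 g^{2}$)
$\left(T{\left(1 \right)} + D{\left(2 + 1 \right)}\right) \left(-123\right) = \left(2 \cdot 1^{2} - \frac{10}{3}\right) \left(-123\right) = \left(2 \cdot 1 - \frac{10}{3}\right) \left(-123\right) = \left(2 - \frac{10}{3}\right) \left(-123\right) = \left(- \frac{4}{3}\right) \left(-123\right) = 164$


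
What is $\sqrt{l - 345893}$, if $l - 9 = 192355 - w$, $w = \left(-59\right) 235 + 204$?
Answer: $2 i \sqrt{34967} \approx 373.99 i$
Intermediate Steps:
$w = -13661$ ($w = -13865 + 204 = -13661$)
$l = 206025$ ($l = 9 + \left(192355 - -13661\right) = 9 + \left(192355 + 13661\right) = 9 + 206016 = 206025$)
$\sqrt{l - 345893} = \sqrt{206025 - 345893} = \sqrt{-139868} = 2 i \sqrt{34967}$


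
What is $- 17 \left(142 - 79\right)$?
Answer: $-1071$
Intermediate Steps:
$- 17 \left(142 - 79\right) = \left(-17\right) 63 = -1071$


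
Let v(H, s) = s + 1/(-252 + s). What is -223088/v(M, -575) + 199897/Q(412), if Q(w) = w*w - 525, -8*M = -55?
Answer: 15657454250883/40234017097 ≈ 389.16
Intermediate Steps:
M = 55/8 (M = -⅛*(-55) = 55/8 ≈ 6.8750)
Q(w) = -525 + w² (Q(w) = w² - 525 = -525 + w²)
-223088/v(M, -575) + 199897/Q(412) = -223088*(-252 - 575)/(1 + (-575)² - 252*(-575)) + 199897/(-525 + 412²) = -223088*(-827/(1 + 330625 + 144900)) + 199897/(-525 + 169744) = -223088/((-1/827*475526)) + 199897/169219 = -223088/(-475526/827) + 199897*(1/169219) = -223088*(-827/475526) + 199897/169219 = 92246888/237763 + 199897/169219 = 15657454250883/40234017097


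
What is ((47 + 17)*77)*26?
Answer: 128128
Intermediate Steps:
((47 + 17)*77)*26 = (64*77)*26 = 4928*26 = 128128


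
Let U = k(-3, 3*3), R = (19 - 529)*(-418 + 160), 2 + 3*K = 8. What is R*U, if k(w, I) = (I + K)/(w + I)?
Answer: 241230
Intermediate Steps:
K = 2 (K = -2/3 + (1/3)*8 = -2/3 + 8/3 = 2)
R = 131580 (R = -510*(-258) = 131580)
k(w, I) = (2 + I)/(I + w) (k(w, I) = (I + 2)/(w + I) = (2 + I)/(I + w))
U = 11/6 (U = (2 + 3*3)/(3*3 - 3) = (2 + 9)/(9 - 3) = 11/6 ≈ 1.8333)
R*U = 131580*(11/6) = 241230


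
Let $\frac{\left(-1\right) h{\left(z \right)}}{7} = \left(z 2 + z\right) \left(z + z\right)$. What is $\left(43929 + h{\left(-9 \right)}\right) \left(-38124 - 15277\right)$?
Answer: $-2164182327$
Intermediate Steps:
$h{\left(z \right)} = - 42 z^{2}$ ($h{\left(z \right)} = - 7 \left(z 2 + z\right) \left(z + z\right) = - 7 \left(2 z + z\right) 2 z = - 7 \cdot 3 z 2 z = - 7 \cdot 6 z^{2} = - 42 z^{2}$)
$\left(43929 + h{\left(-9 \right)}\right) \left(-38124 - 15277\right) = \left(43929 - 42 \left(-9\right)^{2}\right) \left(-38124 - 15277\right) = \left(43929 - 3402\right) \left(-38124 - 15277\right) = \left(43929 - 3402\right) \left(-53401\right) = 40527 \left(-53401\right) = -2164182327$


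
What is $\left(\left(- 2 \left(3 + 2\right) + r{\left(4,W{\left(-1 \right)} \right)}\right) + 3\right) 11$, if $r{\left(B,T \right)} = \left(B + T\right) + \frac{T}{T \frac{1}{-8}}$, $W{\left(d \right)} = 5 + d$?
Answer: $-77$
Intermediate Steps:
$r{\left(B,T \right)} = -8 + B + T$ ($r{\left(B,T \right)} = \left(B + T\right) + \frac{T}{T \left(- \frac{1}{8}\right)} = \left(B + T\right) + \frac{T}{\left(- \frac{1}{8}\right) T} = \left(B + T\right) + T \left(- \frac{8}{T}\right) = \left(B + T\right) - 8 = -8 + B + T$)
$\left(\left(- 2 \left(3 + 2\right) + r{\left(4,W{\left(-1 \right)} \right)}\right) + 3\right) 11 = \left(\left(- 2 \left(3 + 2\right) + \left(-8 + 4 + \left(5 - 1\right)\right)\right) + 3\right) 11 = \left(\left(\left(-2\right) 5 + \left(-8 + 4 + 4\right)\right) + 3\right) 11 = \left(\left(-10 + 0\right) + 3\right) 11 = \left(-10 + 3\right) 11 = \left(-7\right) 11 = -77$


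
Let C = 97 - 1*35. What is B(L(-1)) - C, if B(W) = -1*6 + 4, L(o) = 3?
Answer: -64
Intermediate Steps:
C = 62 (C = 97 - 35 = 62)
B(W) = -2 (B(W) = -6 + 4 = -2)
B(L(-1)) - C = -2 - 1*62 = -2 - 62 = -64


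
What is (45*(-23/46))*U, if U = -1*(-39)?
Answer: -1755/2 ≈ -877.50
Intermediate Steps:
U = 39
(45*(-23/46))*U = (45*(-23/46))*39 = (45*(-23*1/46))*39 = (45*(-1/2))*39 = -45/2*39 = -1755/2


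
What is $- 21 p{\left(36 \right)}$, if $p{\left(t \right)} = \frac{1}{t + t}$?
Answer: $- \frac{7}{24} \approx -0.29167$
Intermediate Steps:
$p{\left(t \right)} = \frac{1}{2 t}$
$- 21 p{\left(36 \right)} = - 21 \frac{1}{2 \cdot 36} = - 21 \cdot \frac{1}{2} \cdot \frac{1}{36} = \left(-21\right) \frac{1}{72} = - \frac{7}{24}$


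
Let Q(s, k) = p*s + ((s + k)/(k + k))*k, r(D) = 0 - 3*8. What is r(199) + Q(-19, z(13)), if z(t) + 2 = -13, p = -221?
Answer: 4158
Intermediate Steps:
z(t) = -15 (z(t) = -2 - 13 = -15)
r(D) = -24 (r(D) = 0 - 24 = -24)
Q(s, k) = k/2 - 441*s/2 (Q(s, k) = -221*s + ((s + k)/(k + k))*k = -221*s + ((k + s)/((2*k)))*k = -221*s + ((k + s)*(1/(2*k)))*k = -221*s + ((k + s)/(2*k))*k = -221*s + (k/2 + s/2) = k/2 - 441*s/2)
r(199) + Q(-19, z(13)) = -24 + ((½)*(-15) - 441/2*(-19)) = -24 + (-15/2 + 8379/2) = -24 + 4182 = 4158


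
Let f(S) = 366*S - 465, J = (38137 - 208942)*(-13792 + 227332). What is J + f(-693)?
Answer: -36473953803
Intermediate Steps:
J = -36473699700 (J = -170805*213540 = -36473699700)
f(S) = -465 + 366*S
J + f(-693) = -36473699700 + (-465 + 366*(-693)) = -36473699700 + (-465 - 253638) = -36473699700 - 254103 = -36473953803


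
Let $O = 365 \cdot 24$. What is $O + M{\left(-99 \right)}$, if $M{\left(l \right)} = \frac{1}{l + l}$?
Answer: $\frac{1734479}{198} \approx 8760.0$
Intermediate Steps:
$M{\left(l \right)} = \frac{1}{2 l}$
$O = 8760$
$O + M{\left(-99 \right)} = 8760 + \frac{1}{2 \left(-99\right)} = 8760 + \frac{1}{2} \left(- \frac{1}{99}\right) = 8760 - \frac{1}{198} = \frac{1734479}{198}$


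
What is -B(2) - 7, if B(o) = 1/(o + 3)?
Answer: -36/5 ≈ -7.2000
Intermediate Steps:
B(o) = 1/(3 + o)
-B(2) - 7 = -1/(3 + 2) - 7 = -1/5 - 7 = -1*⅕ - 7 = -⅕ - 7 = -36/5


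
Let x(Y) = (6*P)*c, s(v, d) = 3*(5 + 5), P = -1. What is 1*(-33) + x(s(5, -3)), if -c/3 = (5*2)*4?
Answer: 687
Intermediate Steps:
c = -120 (c = -3*5*2*4 = -30*4 = -3*40 = -120)
s(v, d) = 30 (s(v, d) = 3*10 = 30)
x(Y) = 720 (x(Y) = (6*(-1))*(-120) = -6*(-120) = 720)
1*(-33) + x(s(5, -3)) = 1*(-33) + 720 = -33 + 720 = 687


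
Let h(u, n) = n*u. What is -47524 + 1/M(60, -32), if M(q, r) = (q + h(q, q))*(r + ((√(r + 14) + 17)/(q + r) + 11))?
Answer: -14178499547137/298343985 - 7*I*√2/99447995 ≈ -47524.0 - 9.9544e-8*I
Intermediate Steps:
M(q, r) = (q + q²)*(11 + r + (17 + √(14 + r))/(q + r)) (M(q, r) = (q + q*q)*(r + ((√(r + 14) + 17)/(q + r) + 11)) = (q + q²)*(r + ((√(14 + r) + 17)/(q + r) + 11)) = (q + q²)*(r + ((17 + √(14 + r))/(q + r) + 11)) = (q + q²)*(r + (11 + (17 + √(14 + r))/(q + r))) = (q + q²)*(11 + r + (17 + √(14 + r))/(q + r)))
-47524 + 1/M(60, -32) = -47524 + 1/(60*(17 + (-32)² + √(14 - 32) + 11*(-32) + 11*60² + 28*60 + 60*(-32)² + 60*√(14 - 32) - 32*60² + 12*60*(-32))/(60 - 32)) = -47524 + 1/(60*(17 + 1024 + √(-18) - 352 + 11*3600 + 1680 + 60*1024 + 60*√(-18) - 32*3600 - 23040)/28) = -47524 + 1/(60*(1/28)*(17 + 1024 + 3*I*√2 - 352 + 39600 + 1680 + 61440 + 60*(3*I*√2) - 115200 - 23040)) = -47524 + 1/(60*(1/28)*(17 + 1024 + 3*I*√2 - 352 + 39600 + 1680 + 61440 + 180*I*√2 - 115200 - 23040)) = -47524 + 1/(60*(1/28)*(-34831 + 183*I*√2)) = -47524 + 1/(-522465/7 + 2745*I*√2/7)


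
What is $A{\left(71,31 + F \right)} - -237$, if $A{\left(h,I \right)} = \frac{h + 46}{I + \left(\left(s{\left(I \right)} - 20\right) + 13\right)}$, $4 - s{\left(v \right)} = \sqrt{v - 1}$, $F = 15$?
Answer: $\frac{432579}{1804} + \frac{351 \sqrt{5}}{1804} \approx 240.22$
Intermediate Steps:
$s{\left(v \right)} = 4 - \sqrt{-1 + v}$ ($s{\left(v \right)} = 4 - \sqrt{v - 1} = 4 - \sqrt{-1 + v}$)
$A{\left(h,I \right)} = \frac{46 + h}{-3 + I - \sqrt{-1 + I}}$ ($A{\left(h,I \right)} = \frac{h + 46}{I + \left(\left(\left(4 - \sqrt{-1 + I}\right) - 20\right) + 13\right)} = \frac{46 + h}{I + \left(\left(-16 - \sqrt{-1 + I}\right) + 13\right)} = \frac{46 + h}{I - \left(3 + \sqrt{-1 + I}\right)} = \frac{46 + h}{-3 + I - \sqrt{-1 + I}}$)
$A{\left(71,31 + F \right)} - -237 = \frac{46 + 71}{-3 + \left(31 + 15\right) - \sqrt{-1 + \left(31 + 15\right)}} - -237 = \frac{1}{-3 + 46 - \sqrt{-1 + 46}} \cdot 117 + 237 = \frac{1}{-3 + 46 - \sqrt{45}} \cdot 117 + 237 = \frac{1}{-3 + 46 - 3 \sqrt{5}} \cdot 117 + 237 = \frac{1}{43 - 3 \sqrt{5}} \cdot 117 + 237 = \frac{117}{43 - 3 \sqrt{5}} + 237 = 237 + \frac{117}{43 - 3 \sqrt{5}}$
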